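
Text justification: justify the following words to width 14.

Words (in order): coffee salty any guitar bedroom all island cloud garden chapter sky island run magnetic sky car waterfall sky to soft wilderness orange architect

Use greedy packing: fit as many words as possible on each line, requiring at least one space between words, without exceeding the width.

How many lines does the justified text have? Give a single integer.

Answer: 12

Derivation:
Line 1: ['coffee', 'salty'] (min_width=12, slack=2)
Line 2: ['any', 'guitar'] (min_width=10, slack=4)
Line 3: ['bedroom', 'all'] (min_width=11, slack=3)
Line 4: ['island', 'cloud'] (min_width=12, slack=2)
Line 5: ['garden', 'chapter'] (min_width=14, slack=0)
Line 6: ['sky', 'island', 'run'] (min_width=14, slack=0)
Line 7: ['magnetic', 'sky'] (min_width=12, slack=2)
Line 8: ['car', 'waterfall'] (min_width=13, slack=1)
Line 9: ['sky', 'to', 'soft'] (min_width=11, slack=3)
Line 10: ['wilderness'] (min_width=10, slack=4)
Line 11: ['orange'] (min_width=6, slack=8)
Line 12: ['architect'] (min_width=9, slack=5)
Total lines: 12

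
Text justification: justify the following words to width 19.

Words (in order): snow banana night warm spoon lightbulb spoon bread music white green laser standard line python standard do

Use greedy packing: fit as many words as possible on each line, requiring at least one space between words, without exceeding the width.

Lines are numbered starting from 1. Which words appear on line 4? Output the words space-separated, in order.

Answer: bread music white

Derivation:
Line 1: ['snow', 'banana', 'night'] (min_width=17, slack=2)
Line 2: ['warm', 'spoon'] (min_width=10, slack=9)
Line 3: ['lightbulb', 'spoon'] (min_width=15, slack=4)
Line 4: ['bread', 'music', 'white'] (min_width=17, slack=2)
Line 5: ['green', 'laser'] (min_width=11, slack=8)
Line 6: ['standard', 'line'] (min_width=13, slack=6)
Line 7: ['python', 'standard', 'do'] (min_width=18, slack=1)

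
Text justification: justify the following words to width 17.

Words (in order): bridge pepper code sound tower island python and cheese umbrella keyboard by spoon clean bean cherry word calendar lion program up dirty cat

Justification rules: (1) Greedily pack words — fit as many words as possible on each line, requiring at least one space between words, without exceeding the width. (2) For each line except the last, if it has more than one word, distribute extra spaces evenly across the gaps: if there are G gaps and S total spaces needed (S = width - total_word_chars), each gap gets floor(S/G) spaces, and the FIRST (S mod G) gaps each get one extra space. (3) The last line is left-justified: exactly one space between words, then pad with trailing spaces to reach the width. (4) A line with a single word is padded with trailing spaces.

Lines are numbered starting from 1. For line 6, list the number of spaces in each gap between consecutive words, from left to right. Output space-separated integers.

Line 1: ['bridge', 'pepper'] (min_width=13, slack=4)
Line 2: ['code', 'sound', 'tower'] (min_width=16, slack=1)
Line 3: ['island', 'python', 'and'] (min_width=17, slack=0)
Line 4: ['cheese', 'umbrella'] (min_width=15, slack=2)
Line 5: ['keyboard', 'by', 'spoon'] (min_width=17, slack=0)
Line 6: ['clean', 'bean', 'cherry'] (min_width=17, slack=0)
Line 7: ['word', 'calendar'] (min_width=13, slack=4)
Line 8: ['lion', 'program', 'up'] (min_width=15, slack=2)
Line 9: ['dirty', 'cat'] (min_width=9, slack=8)

Answer: 1 1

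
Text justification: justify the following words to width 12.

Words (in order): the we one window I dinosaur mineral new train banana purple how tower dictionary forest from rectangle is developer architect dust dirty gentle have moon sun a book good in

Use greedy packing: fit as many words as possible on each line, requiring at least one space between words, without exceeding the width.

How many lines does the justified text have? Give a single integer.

Line 1: ['the', 'we', 'one'] (min_width=10, slack=2)
Line 2: ['window', 'I'] (min_width=8, slack=4)
Line 3: ['dinosaur'] (min_width=8, slack=4)
Line 4: ['mineral', 'new'] (min_width=11, slack=1)
Line 5: ['train', 'banana'] (min_width=12, slack=0)
Line 6: ['purple', 'how'] (min_width=10, slack=2)
Line 7: ['tower'] (min_width=5, slack=7)
Line 8: ['dictionary'] (min_width=10, slack=2)
Line 9: ['forest', 'from'] (min_width=11, slack=1)
Line 10: ['rectangle', 'is'] (min_width=12, slack=0)
Line 11: ['developer'] (min_width=9, slack=3)
Line 12: ['architect'] (min_width=9, slack=3)
Line 13: ['dust', 'dirty'] (min_width=10, slack=2)
Line 14: ['gentle', 'have'] (min_width=11, slack=1)
Line 15: ['moon', 'sun', 'a'] (min_width=10, slack=2)
Line 16: ['book', 'good', 'in'] (min_width=12, slack=0)
Total lines: 16

Answer: 16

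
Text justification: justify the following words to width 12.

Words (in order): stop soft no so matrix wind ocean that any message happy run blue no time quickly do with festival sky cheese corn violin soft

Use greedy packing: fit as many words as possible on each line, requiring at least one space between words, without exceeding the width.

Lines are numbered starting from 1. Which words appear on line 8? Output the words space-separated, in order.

Answer: quickly do

Derivation:
Line 1: ['stop', 'soft', 'no'] (min_width=12, slack=0)
Line 2: ['so', 'matrix'] (min_width=9, slack=3)
Line 3: ['wind', 'ocean'] (min_width=10, slack=2)
Line 4: ['that', 'any'] (min_width=8, slack=4)
Line 5: ['message'] (min_width=7, slack=5)
Line 6: ['happy', 'run'] (min_width=9, slack=3)
Line 7: ['blue', 'no', 'time'] (min_width=12, slack=0)
Line 8: ['quickly', 'do'] (min_width=10, slack=2)
Line 9: ['with'] (min_width=4, slack=8)
Line 10: ['festival', 'sky'] (min_width=12, slack=0)
Line 11: ['cheese', 'corn'] (min_width=11, slack=1)
Line 12: ['violin', 'soft'] (min_width=11, slack=1)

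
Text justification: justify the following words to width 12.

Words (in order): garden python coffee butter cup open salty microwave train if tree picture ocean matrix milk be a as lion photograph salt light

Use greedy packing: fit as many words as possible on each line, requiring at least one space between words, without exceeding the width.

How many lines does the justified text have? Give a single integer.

Line 1: ['garden'] (min_width=6, slack=6)
Line 2: ['python'] (min_width=6, slack=6)
Line 3: ['coffee'] (min_width=6, slack=6)
Line 4: ['butter', 'cup'] (min_width=10, slack=2)
Line 5: ['open', 'salty'] (min_width=10, slack=2)
Line 6: ['microwave'] (min_width=9, slack=3)
Line 7: ['train', 'if'] (min_width=8, slack=4)
Line 8: ['tree', 'picture'] (min_width=12, slack=0)
Line 9: ['ocean', 'matrix'] (min_width=12, slack=0)
Line 10: ['milk', 'be', 'a', 'as'] (min_width=12, slack=0)
Line 11: ['lion'] (min_width=4, slack=8)
Line 12: ['photograph'] (min_width=10, slack=2)
Line 13: ['salt', 'light'] (min_width=10, slack=2)
Total lines: 13

Answer: 13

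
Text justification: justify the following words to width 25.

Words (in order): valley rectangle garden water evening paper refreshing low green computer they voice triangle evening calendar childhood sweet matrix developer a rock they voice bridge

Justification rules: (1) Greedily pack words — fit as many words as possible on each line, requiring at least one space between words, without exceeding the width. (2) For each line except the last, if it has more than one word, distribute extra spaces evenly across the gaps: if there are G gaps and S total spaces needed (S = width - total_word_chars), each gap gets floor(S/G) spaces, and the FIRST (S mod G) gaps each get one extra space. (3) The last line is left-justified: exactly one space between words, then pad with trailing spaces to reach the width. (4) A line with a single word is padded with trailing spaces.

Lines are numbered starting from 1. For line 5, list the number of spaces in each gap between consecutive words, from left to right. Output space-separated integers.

Answer: 1 1

Derivation:
Line 1: ['valley', 'rectangle', 'garden'] (min_width=23, slack=2)
Line 2: ['water', 'evening', 'paper'] (min_width=19, slack=6)
Line 3: ['refreshing', 'low', 'green'] (min_width=20, slack=5)
Line 4: ['computer', 'they', 'voice'] (min_width=19, slack=6)
Line 5: ['triangle', 'evening', 'calendar'] (min_width=25, slack=0)
Line 6: ['childhood', 'sweet', 'matrix'] (min_width=22, slack=3)
Line 7: ['developer', 'a', 'rock', 'they'] (min_width=21, slack=4)
Line 8: ['voice', 'bridge'] (min_width=12, slack=13)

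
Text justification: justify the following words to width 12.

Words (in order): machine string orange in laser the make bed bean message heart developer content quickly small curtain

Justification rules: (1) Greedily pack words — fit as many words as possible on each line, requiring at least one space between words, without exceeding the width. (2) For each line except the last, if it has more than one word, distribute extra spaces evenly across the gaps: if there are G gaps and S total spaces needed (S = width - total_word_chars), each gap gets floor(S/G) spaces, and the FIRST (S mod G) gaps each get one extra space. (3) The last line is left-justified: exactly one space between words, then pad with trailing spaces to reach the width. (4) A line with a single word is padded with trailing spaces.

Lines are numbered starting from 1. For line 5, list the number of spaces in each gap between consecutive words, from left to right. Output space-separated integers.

Answer: 5

Derivation:
Line 1: ['machine'] (min_width=7, slack=5)
Line 2: ['string'] (min_width=6, slack=6)
Line 3: ['orange', 'in'] (min_width=9, slack=3)
Line 4: ['laser', 'the'] (min_width=9, slack=3)
Line 5: ['make', 'bed'] (min_width=8, slack=4)
Line 6: ['bean', 'message'] (min_width=12, slack=0)
Line 7: ['heart'] (min_width=5, slack=7)
Line 8: ['developer'] (min_width=9, slack=3)
Line 9: ['content'] (min_width=7, slack=5)
Line 10: ['quickly'] (min_width=7, slack=5)
Line 11: ['small'] (min_width=5, slack=7)
Line 12: ['curtain'] (min_width=7, slack=5)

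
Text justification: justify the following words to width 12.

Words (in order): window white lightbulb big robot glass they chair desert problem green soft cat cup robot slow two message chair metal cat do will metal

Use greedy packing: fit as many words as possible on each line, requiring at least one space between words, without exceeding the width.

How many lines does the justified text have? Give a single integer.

Line 1: ['window', 'white'] (min_width=12, slack=0)
Line 2: ['lightbulb'] (min_width=9, slack=3)
Line 3: ['big', 'robot'] (min_width=9, slack=3)
Line 4: ['glass', 'they'] (min_width=10, slack=2)
Line 5: ['chair', 'desert'] (min_width=12, slack=0)
Line 6: ['problem'] (min_width=7, slack=5)
Line 7: ['green', 'soft'] (min_width=10, slack=2)
Line 8: ['cat', 'cup'] (min_width=7, slack=5)
Line 9: ['robot', 'slow'] (min_width=10, slack=2)
Line 10: ['two', 'message'] (min_width=11, slack=1)
Line 11: ['chair', 'metal'] (min_width=11, slack=1)
Line 12: ['cat', 'do', 'will'] (min_width=11, slack=1)
Line 13: ['metal'] (min_width=5, slack=7)
Total lines: 13

Answer: 13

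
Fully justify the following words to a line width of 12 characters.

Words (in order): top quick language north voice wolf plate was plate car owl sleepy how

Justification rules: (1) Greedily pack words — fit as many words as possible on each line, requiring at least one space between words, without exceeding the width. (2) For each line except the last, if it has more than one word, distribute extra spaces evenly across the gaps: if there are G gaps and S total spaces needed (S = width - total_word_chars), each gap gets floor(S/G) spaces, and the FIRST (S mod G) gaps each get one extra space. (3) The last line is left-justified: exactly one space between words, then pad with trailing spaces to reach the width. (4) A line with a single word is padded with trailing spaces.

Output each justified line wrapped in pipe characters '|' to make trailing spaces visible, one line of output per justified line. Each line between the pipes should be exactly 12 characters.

Line 1: ['top', 'quick'] (min_width=9, slack=3)
Line 2: ['language'] (min_width=8, slack=4)
Line 3: ['north', 'voice'] (min_width=11, slack=1)
Line 4: ['wolf', 'plate'] (min_width=10, slack=2)
Line 5: ['was', 'plate'] (min_width=9, slack=3)
Line 6: ['car', 'owl'] (min_width=7, slack=5)
Line 7: ['sleepy', 'how'] (min_width=10, slack=2)

Answer: |top    quick|
|language    |
|north  voice|
|wolf   plate|
|was    plate|
|car      owl|
|sleepy how  |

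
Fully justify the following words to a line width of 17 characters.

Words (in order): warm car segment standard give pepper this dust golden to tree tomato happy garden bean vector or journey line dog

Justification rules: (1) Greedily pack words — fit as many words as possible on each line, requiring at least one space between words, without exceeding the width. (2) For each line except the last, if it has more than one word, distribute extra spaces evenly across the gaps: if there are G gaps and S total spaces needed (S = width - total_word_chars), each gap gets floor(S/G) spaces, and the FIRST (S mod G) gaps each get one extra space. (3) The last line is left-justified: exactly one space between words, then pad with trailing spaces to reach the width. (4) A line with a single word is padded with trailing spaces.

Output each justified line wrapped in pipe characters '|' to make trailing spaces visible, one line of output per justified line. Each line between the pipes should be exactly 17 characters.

Line 1: ['warm', 'car', 'segment'] (min_width=16, slack=1)
Line 2: ['standard', 'give'] (min_width=13, slack=4)
Line 3: ['pepper', 'this', 'dust'] (min_width=16, slack=1)
Line 4: ['golden', 'to', 'tree'] (min_width=14, slack=3)
Line 5: ['tomato', 'happy'] (min_width=12, slack=5)
Line 6: ['garden', 'bean'] (min_width=11, slack=6)
Line 7: ['vector', 'or', 'journey'] (min_width=17, slack=0)
Line 8: ['line', 'dog'] (min_width=8, slack=9)

Answer: |warm  car segment|
|standard     give|
|pepper  this dust|
|golden   to  tree|
|tomato      happy|
|garden       bean|
|vector or journey|
|line dog         |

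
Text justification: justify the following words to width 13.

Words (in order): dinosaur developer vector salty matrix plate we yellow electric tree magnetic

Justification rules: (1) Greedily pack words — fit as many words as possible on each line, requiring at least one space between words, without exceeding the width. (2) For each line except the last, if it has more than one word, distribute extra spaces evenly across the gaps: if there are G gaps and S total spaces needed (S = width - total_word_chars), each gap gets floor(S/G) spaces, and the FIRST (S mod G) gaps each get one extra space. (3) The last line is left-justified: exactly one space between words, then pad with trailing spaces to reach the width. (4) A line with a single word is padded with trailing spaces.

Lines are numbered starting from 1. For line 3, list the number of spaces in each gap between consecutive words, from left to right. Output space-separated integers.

Answer: 2

Derivation:
Line 1: ['dinosaur'] (min_width=8, slack=5)
Line 2: ['developer'] (min_width=9, slack=4)
Line 3: ['vector', 'salty'] (min_width=12, slack=1)
Line 4: ['matrix', 'plate'] (min_width=12, slack=1)
Line 5: ['we', 'yellow'] (min_width=9, slack=4)
Line 6: ['electric', 'tree'] (min_width=13, slack=0)
Line 7: ['magnetic'] (min_width=8, slack=5)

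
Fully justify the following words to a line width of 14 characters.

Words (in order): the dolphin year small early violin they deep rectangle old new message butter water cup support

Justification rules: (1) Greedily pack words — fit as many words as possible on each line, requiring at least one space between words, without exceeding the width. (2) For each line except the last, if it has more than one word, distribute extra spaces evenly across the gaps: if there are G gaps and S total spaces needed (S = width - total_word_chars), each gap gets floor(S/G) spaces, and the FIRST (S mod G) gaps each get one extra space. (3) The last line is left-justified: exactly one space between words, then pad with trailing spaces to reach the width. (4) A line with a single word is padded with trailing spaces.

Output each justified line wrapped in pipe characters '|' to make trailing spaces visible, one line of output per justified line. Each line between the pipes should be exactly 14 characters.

Line 1: ['the', 'dolphin'] (min_width=11, slack=3)
Line 2: ['year', 'small'] (min_width=10, slack=4)
Line 3: ['early', 'violin'] (min_width=12, slack=2)
Line 4: ['they', 'deep'] (min_width=9, slack=5)
Line 5: ['rectangle', 'old'] (min_width=13, slack=1)
Line 6: ['new', 'message'] (min_width=11, slack=3)
Line 7: ['butter', 'water'] (min_width=12, slack=2)
Line 8: ['cup', 'support'] (min_width=11, slack=3)

Answer: |the    dolphin|
|year     small|
|early   violin|
|they      deep|
|rectangle  old|
|new    message|
|butter   water|
|cup support   |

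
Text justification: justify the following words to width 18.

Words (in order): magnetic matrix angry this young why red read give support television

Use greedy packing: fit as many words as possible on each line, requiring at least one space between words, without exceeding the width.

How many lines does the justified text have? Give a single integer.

Answer: 4

Derivation:
Line 1: ['magnetic', 'matrix'] (min_width=15, slack=3)
Line 2: ['angry', 'this', 'young'] (min_width=16, slack=2)
Line 3: ['why', 'red', 'read', 'give'] (min_width=17, slack=1)
Line 4: ['support', 'television'] (min_width=18, slack=0)
Total lines: 4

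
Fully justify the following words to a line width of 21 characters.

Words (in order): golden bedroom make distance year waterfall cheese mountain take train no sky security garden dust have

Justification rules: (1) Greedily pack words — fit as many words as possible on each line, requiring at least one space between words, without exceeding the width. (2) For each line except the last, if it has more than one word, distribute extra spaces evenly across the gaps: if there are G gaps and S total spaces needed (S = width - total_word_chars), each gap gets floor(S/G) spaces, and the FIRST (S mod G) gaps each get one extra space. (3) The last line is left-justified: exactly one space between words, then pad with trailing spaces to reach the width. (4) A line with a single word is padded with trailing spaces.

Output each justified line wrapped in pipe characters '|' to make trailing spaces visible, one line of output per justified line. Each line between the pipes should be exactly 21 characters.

Answer: |golden  bedroom  make|
|distance         year|
|waterfall      cheese|
|mountain  take  train|
|no    sky    security|
|garden dust have     |

Derivation:
Line 1: ['golden', 'bedroom', 'make'] (min_width=19, slack=2)
Line 2: ['distance', 'year'] (min_width=13, slack=8)
Line 3: ['waterfall', 'cheese'] (min_width=16, slack=5)
Line 4: ['mountain', 'take', 'train'] (min_width=19, slack=2)
Line 5: ['no', 'sky', 'security'] (min_width=15, slack=6)
Line 6: ['garden', 'dust', 'have'] (min_width=16, slack=5)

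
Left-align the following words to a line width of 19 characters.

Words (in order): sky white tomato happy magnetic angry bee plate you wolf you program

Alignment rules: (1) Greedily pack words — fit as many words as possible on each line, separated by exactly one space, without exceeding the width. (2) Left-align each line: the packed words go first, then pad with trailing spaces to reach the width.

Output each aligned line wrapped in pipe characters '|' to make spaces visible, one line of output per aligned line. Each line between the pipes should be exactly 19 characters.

Answer: |sky white tomato   |
|happy magnetic     |
|angry bee plate you|
|wolf you program   |

Derivation:
Line 1: ['sky', 'white', 'tomato'] (min_width=16, slack=3)
Line 2: ['happy', 'magnetic'] (min_width=14, slack=5)
Line 3: ['angry', 'bee', 'plate', 'you'] (min_width=19, slack=0)
Line 4: ['wolf', 'you', 'program'] (min_width=16, slack=3)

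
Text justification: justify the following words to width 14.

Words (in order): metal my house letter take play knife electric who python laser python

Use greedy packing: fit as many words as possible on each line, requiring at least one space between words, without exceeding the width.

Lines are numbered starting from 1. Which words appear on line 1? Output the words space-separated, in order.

Line 1: ['metal', 'my', 'house'] (min_width=14, slack=0)
Line 2: ['letter', 'take'] (min_width=11, slack=3)
Line 3: ['play', 'knife'] (min_width=10, slack=4)
Line 4: ['electric', 'who'] (min_width=12, slack=2)
Line 5: ['python', 'laser'] (min_width=12, slack=2)
Line 6: ['python'] (min_width=6, slack=8)

Answer: metal my house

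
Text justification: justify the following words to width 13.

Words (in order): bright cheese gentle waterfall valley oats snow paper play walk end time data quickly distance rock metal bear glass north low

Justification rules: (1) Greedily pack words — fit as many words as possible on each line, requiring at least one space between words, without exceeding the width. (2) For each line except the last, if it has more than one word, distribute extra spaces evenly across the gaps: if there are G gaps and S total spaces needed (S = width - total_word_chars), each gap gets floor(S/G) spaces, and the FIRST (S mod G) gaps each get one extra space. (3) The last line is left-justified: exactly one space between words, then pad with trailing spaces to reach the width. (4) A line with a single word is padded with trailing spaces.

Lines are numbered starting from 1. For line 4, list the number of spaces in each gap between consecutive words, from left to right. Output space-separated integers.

Answer: 3

Derivation:
Line 1: ['bright', 'cheese'] (min_width=13, slack=0)
Line 2: ['gentle'] (min_width=6, slack=7)
Line 3: ['waterfall'] (min_width=9, slack=4)
Line 4: ['valley', 'oats'] (min_width=11, slack=2)
Line 5: ['snow', 'paper'] (min_width=10, slack=3)
Line 6: ['play', 'walk', 'end'] (min_width=13, slack=0)
Line 7: ['time', 'data'] (min_width=9, slack=4)
Line 8: ['quickly'] (min_width=7, slack=6)
Line 9: ['distance', 'rock'] (min_width=13, slack=0)
Line 10: ['metal', 'bear'] (min_width=10, slack=3)
Line 11: ['glass', 'north'] (min_width=11, slack=2)
Line 12: ['low'] (min_width=3, slack=10)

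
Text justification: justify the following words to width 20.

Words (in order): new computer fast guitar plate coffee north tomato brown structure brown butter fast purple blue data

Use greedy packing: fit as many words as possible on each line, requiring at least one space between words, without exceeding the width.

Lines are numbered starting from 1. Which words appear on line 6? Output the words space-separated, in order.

Answer: blue data

Derivation:
Line 1: ['new', 'computer', 'fast'] (min_width=17, slack=3)
Line 2: ['guitar', 'plate', 'coffee'] (min_width=19, slack=1)
Line 3: ['north', 'tomato', 'brown'] (min_width=18, slack=2)
Line 4: ['structure', 'brown'] (min_width=15, slack=5)
Line 5: ['butter', 'fast', 'purple'] (min_width=18, slack=2)
Line 6: ['blue', 'data'] (min_width=9, slack=11)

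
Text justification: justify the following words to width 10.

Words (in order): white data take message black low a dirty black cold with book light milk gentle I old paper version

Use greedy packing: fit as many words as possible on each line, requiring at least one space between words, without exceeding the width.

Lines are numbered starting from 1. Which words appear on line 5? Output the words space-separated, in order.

Line 1: ['white', 'data'] (min_width=10, slack=0)
Line 2: ['take'] (min_width=4, slack=6)
Line 3: ['message'] (min_width=7, slack=3)
Line 4: ['black', 'low'] (min_width=9, slack=1)
Line 5: ['a', 'dirty'] (min_width=7, slack=3)
Line 6: ['black', 'cold'] (min_width=10, slack=0)
Line 7: ['with', 'book'] (min_width=9, slack=1)
Line 8: ['light', 'milk'] (min_width=10, slack=0)
Line 9: ['gentle', 'I'] (min_width=8, slack=2)
Line 10: ['old', 'paper'] (min_width=9, slack=1)
Line 11: ['version'] (min_width=7, slack=3)

Answer: a dirty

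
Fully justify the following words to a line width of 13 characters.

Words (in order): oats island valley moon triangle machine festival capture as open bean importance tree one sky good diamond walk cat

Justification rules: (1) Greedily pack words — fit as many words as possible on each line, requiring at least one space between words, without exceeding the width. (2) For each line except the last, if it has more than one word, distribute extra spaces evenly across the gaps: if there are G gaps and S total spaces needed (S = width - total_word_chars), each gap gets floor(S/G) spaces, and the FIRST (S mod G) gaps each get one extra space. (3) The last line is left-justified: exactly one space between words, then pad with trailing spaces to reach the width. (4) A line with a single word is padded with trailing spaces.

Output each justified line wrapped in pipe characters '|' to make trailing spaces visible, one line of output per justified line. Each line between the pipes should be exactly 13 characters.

Answer: |oats   island|
|valley   moon|
|triangle     |
|machine      |
|festival     |
|capture    as|
|open     bean|
|importance   |
|tree  one sky|
|good  diamond|
|walk cat     |

Derivation:
Line 1: ['oats', 'island'] (min_width=11, slack=2)
Line 2: ['valley', 'moon'] (min_width=11, slack=2)
Line 3: ['triangle'] (min_width=8, slack=5)
Line 4: ['machine'] (min_width=7, slack=6)
Line 5: ['festival'] (min_width=8, slack=5)
Line 6: ['capture', 'as'] (min_width=10, slack=3)
Line 7: ['open', 'bean'] (min_width=9, slack=4)
Line 8: ['importance'] (min_width=10, slack=3)
Line 9: ['tree', 'one', 'sky'] (min_width=12, slack=1)
Line 10: ['good', 'diamond'] (min_width=12, slack=1)
Line 11: ['walk', 'cat'] (min_width=8, slack=5)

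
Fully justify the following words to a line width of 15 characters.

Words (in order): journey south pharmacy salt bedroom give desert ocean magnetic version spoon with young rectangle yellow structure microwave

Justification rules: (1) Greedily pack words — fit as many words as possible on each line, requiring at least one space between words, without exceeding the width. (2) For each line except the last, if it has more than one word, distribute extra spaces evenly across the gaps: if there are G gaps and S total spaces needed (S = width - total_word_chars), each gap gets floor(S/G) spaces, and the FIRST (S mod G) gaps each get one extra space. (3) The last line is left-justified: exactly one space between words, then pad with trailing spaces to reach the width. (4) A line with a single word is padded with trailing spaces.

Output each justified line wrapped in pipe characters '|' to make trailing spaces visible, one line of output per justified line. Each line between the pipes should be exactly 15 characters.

Line 1: ['journey', 'south'] (min_width=13, slack=2)
Line 2: ['pharmacy', 'salt'] (min_width=13, slack=2)
Line 3: ['bedroom', 'give'] (min_width=12, slack=3)
Line 4: ['desert', 'ocean'] (min_width=12, slack=3)
Line 5: ['magnetic'] (min_width=8, slack=7)
Line 6: ['version', 'spoon'] (min_width=13, slack=2)
Line 7: ['with', 'young'] (min_width=10, slack=5)
Line 8: ['rectangle'] (min_width=9, slack=6)
Line 9: ['yellow'] (min_width=6, slack=9)
Line 10: ['structure'] (min_width=9, slack=6)
Line 11: ['microwave'] (min_width=9, slack=6)

Answer: |journey   south|
|pharmacy   salt|
|bedroom    give|
|desert    ocean|
|magnetic       |
|version   spoon|
|with      young|
|rectangle      |
|yellow         |
|structure      |
|microwave      |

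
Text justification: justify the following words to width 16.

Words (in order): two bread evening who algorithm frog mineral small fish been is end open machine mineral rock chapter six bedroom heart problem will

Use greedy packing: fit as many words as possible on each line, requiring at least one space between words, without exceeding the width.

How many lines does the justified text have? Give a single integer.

Line 1: ['two', 'bread'] (min_width=9, slack=7)
Line 2: ['evening', 'who'] (min_width=11, slack=5)
Line 3: ['algorithm', 'frog'] (min_width=14, slack=2)
Line 4: ['mineral', 'small'] (min_width=13, slack=3)
Line 5: ['fish', 'been', 'is', 'end'] (min_width=16, slack=0)
Line 6: ['open', 'machine'] (min_width=12, slack=4)
Line 7: ['mineral', 'rock'] (min_width=12, slack=4)
Line 8: ['chapter', 'six'] (min_width=11, slack=5)
Line 9: ['bedroom', 'heart'] (min_width=13, slack=3)
Line 10: ['problem', 'will'] (min_width=12, slack=4)
Total lines: 10

Answer: 10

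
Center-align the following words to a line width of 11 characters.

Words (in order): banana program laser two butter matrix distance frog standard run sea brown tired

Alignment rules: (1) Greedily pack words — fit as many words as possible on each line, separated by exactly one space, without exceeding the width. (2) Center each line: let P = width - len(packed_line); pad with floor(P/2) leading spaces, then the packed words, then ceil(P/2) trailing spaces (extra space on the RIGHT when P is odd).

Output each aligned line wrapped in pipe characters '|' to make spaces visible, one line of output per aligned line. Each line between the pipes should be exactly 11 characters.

Line 1: ['banana'] (min_width=6, slack=5)
Line 2: ['program'] (min_width=7, slack=4)
Line 3: ['laser', 'two'] (min_width=9, slack=2)
Line 4: ['butter'] (min_width=6, slack=5)
Line 5: ['matrix'] (min_width=6, slack=5)
Line 6: ['distance'] (min_width=8, slack=3)
Line 7: ['frog'] (min_width=4, slack=7)
Line 8: ['standard'] (min_width=8, slack=3)
Line 9: ['run', 'sea'] (min_width=7, slack=4)
Line 10: ['brown', 'tired'] (min_width=11, slack=0)

Answer: |  banana   |
|  program  |
| laser two |
|  butter   |
|  matrix   |
| distance  |
|   frog    |
| standard  |
|  run sea  |
|brown tired|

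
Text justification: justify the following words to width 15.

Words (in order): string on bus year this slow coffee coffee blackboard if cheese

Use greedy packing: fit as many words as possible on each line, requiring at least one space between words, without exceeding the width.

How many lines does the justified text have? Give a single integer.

Answer: 5

Derivation:
Line 1: ['string', 'on', 'bus'] (min_width=13, slack=2)
Line 2: ['year', 'this', 'slow'] (min_width=14, slack=1)
Line 3: ['coffee', 'coffee'] (min_width=13, slack=2)
Line 4: ['blackboard', 'if'] (min_width=13, slack=2)
Line 5: ['cheese'] (min_width=6, slack=9)
Total lines: 5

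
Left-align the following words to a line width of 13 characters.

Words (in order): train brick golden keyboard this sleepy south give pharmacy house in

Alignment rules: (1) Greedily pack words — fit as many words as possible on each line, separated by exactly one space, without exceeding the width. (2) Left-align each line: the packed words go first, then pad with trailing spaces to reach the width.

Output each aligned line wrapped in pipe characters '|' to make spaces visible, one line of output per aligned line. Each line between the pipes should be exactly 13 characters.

Answer: |train brick  |
|golden       |
|keyboard this|
|sleepy south |
|give pharmacy|
|house in     |

Derivation:
Line 1: ['train', 'brick'] (min_width=11, slack=2)
Line 2: ['golden'] (min_width=6, slack=7)
Line 3: ['keyboard', 'this'] (min_width=13, slack=0)
Line 4: ['sleepy', 'south'] (min_width=12, slack=1)
Line 5: ['give', 'pharmacy'] (min_width=13, slack=0)
Line 6: ['house', 'in'] (min_width=8, slack=5)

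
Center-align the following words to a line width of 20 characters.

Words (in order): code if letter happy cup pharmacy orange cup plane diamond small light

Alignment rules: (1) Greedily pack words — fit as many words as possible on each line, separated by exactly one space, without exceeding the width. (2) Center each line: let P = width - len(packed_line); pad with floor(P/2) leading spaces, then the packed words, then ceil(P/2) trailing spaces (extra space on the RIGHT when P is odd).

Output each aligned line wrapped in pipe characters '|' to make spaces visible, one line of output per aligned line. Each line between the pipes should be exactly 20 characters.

Line 1: ['code', 'if', 'letter', 'happy'] (min_width=20, slack=0)
Line 2: ['cup', 'pharmacy', 'orange'] (min_width=19, slack=1)
Line 3: ['cup', 'plane', 'diamond'] (min_width=17, slack=3)
Line 4: ['small', 'light'] (min_width=11, slack=9)

Answer: |code if letter happy|
|cup pharmacy orange |
| cup plane diamond  |
|    small light     |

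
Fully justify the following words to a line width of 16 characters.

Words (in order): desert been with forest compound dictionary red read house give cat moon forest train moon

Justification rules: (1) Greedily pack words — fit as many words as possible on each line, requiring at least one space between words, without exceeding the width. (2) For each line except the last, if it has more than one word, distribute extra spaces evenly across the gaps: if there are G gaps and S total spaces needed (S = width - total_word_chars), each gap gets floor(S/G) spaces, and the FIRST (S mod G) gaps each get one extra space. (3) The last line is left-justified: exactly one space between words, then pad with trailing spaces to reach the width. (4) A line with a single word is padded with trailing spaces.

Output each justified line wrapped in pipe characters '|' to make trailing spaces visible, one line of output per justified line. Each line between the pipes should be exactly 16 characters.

Answer: |desert been with|
|forest  compound|
|dictionary   red|
|read  house give|
|cat  moon forest|
|train moon      |

Derivation:
Line 1: ['desert', 'been', 'with'] (min_width=16, slack=0)
Line 2: ['forest', 'compound'] (min_width=15, slack=1)
Line 3: ['dictionary', 'red'] (min_width=14, slack=2)
Line 4: ['read', 'house', 'give'] (min_width=15, slack=1)
Line 5: ['cat', 'moon', 'forest'] (min_width=15, slack=1)
Line 6: ['train', 'moon'] (min_width=10, slack=6)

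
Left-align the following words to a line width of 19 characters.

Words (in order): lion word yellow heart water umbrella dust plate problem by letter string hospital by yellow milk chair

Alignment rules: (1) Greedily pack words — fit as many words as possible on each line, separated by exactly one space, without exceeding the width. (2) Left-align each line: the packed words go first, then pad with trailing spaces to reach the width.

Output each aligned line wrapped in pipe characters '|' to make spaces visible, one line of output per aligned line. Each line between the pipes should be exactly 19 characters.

Line 1: ['lion', 'word', 'yellow'] (min_width=16, slack=3)
Line 2: ['heart', 'water'] (min_width=11, slack=8)
Line 3: ['umbrella', 'dust', 'plate'] (min_width=19, slack=0)
Line 4: ['problem', 'by', 'letter'] (min_width=17, slack=2)
Line 5: ['string', 'hospital', 'by'] (min_width=18, slack=1)
Line 6: ['yellow', 'milk', 'chair'] (min_width=17, slack=2)

Answer: |lion word yellow   |
|heart water        |
|umbrella dust plate|
|problem by letter  |
|string hospital by |
|yellow milk chair  |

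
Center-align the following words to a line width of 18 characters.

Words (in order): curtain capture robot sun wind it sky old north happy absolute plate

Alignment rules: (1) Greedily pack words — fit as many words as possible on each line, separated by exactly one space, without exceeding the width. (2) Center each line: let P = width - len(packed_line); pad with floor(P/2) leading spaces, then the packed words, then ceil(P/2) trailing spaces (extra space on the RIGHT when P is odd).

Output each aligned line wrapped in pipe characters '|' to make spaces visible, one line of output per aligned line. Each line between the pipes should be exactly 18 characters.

Answer: | curtain capture  |
|robot sun wind it |
|  sky old north   |
|  happy absolute  |
|      plate       |

Derivation:
Line 1: ['curtain', 'capture'] (min_width=15, slack=3)
Line 2: ['robot', 'sun', 'wind', 'it'] (min_width=17, slack=1)
Line 3: ['sky', 'old', 'north'] (min_width=13, slack=5)
Line 4: ['happy', 'absolute'] (min_width=14, slack=4)
Line 5: ['plate'] (min_width=5, slack=13)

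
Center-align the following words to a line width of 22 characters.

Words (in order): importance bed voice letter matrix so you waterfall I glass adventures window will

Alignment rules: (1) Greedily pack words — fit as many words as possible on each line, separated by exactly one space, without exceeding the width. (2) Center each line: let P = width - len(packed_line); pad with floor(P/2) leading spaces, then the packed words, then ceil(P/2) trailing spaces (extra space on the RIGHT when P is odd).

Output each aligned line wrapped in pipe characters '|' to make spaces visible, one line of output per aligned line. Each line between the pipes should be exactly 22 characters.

Line 1: ['importance', 'bed', 'voice'] (min_width=20, slack=2)
Line 2: ['letter', 'matrix', 'so', 'you'] (min_width=20, slack=2)
Line 3: ['waterfall', 'I', 'glass'] (min_width=17, slack=5)
Line 4: ['adventures', 'window', 'will'] (min_width=22, slack=0)

Answer: | importance bed voice |
| letter matrix so you |
|  waterfall I glass   |
|adventures window will|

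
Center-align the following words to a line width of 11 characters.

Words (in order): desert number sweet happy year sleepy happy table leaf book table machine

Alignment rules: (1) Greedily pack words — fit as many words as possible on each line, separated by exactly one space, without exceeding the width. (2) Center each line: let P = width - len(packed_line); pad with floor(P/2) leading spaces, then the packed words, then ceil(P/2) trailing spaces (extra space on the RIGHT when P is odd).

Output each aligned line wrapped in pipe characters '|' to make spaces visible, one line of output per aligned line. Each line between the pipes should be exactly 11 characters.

Line 1: ['desert'] (min_width=6, slack=5)
Line 2: ['number'] (min_width=6, slack=5)
Line 3: ['sweet', 'happy'] (min_width=11, slack=0)
Line 4: ['year', 'sleepy'] (min_width=11, slack=0)
Line 5: ['happy', 'table'] (min_width=11, slack=0)
Line 6: ['leaf', 'book'] (min_width=9, slack=2)
Line 7: ['table'] (min_width=5, slack=6)
Line 8: ['machine'] (min_width=7, slack=4)

Answer: |  desert   |
|  number   |
|sweet happy|
|year sleepy|
|happy table|
| leaf book |
|   table   |
|  machine  |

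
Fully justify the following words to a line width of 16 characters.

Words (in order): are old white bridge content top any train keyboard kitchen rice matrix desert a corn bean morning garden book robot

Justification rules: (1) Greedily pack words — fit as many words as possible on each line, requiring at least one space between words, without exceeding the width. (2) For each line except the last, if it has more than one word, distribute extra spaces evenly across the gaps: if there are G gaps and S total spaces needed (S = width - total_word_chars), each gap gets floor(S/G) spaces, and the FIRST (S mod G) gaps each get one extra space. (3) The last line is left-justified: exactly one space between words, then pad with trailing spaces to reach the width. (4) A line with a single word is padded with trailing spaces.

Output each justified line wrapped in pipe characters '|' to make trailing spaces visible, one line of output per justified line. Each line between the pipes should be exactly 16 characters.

Answer: |are   old  white|
|bridge   content|
|top   any  train|
|keyboard kitchen|
|rice      matrix|
|desert   a  corn|
|bean     morning|
|garden      book|
|robot           |

Derivation:
Line 1: ['are', 'old', 'white'] (min_width=13, slack=3)
Line 2: ['bridge', 'content'] (min_width=14, slack=2)
Line 3: ['top', 'any', 'train'] (min_width=13, slack=3)
Line 4: ['keyboard', 'kitchen'] (min_width=16, slack=0)
Line 5: ['rice', 'matrix'] (min_width=11, slack=5)
Line 6: ['desert', 'a', 'corn'] (min_width=13, slack=3)
Line 7: ['bean', 'morning'] (min_width=12, slack=4)
Line 8: ['garden', 'book'] (min_width=11, slack=5)
Line 9: ['robot'] (min_width=5, slack=11)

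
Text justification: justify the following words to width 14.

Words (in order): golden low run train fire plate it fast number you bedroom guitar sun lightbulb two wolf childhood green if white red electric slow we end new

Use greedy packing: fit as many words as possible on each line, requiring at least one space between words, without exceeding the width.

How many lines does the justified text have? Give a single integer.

Answer: 12

Derivation:
Line 1: ['golden', 'low', 'run'] (min_width=14, slack=0)
Line 2: ['train', 'fire'] (min_width=10, slack=4)
Line 3: ['plate', 'it', 'fast'] (min_width=13, slack=1)
Line 4: ['number', 'you'] (min_width=10, slack=4)
Line 5: ['bedroom', 'guitar'] (min_width=14, slack=0)
Line 6: ['sun', 'lightbulb'] (min_width=13, slack=1)
Line 7: ['two', 'wolf'] (min_width=8, slack=6)
Line 8: ['childhood'] (min_width=9, slack=5)
Line 9: ['green', 'if', 'white'] (min_width=14, slack=0)
Line 10: ['red', 'electric'] (min_width=12, slack=2)
Line 11: ['slow', 'we', 'end'] (min_width=11, slack=3)
Line 12: ['new'] (min_width=3, slack=11)
Total lines: 12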